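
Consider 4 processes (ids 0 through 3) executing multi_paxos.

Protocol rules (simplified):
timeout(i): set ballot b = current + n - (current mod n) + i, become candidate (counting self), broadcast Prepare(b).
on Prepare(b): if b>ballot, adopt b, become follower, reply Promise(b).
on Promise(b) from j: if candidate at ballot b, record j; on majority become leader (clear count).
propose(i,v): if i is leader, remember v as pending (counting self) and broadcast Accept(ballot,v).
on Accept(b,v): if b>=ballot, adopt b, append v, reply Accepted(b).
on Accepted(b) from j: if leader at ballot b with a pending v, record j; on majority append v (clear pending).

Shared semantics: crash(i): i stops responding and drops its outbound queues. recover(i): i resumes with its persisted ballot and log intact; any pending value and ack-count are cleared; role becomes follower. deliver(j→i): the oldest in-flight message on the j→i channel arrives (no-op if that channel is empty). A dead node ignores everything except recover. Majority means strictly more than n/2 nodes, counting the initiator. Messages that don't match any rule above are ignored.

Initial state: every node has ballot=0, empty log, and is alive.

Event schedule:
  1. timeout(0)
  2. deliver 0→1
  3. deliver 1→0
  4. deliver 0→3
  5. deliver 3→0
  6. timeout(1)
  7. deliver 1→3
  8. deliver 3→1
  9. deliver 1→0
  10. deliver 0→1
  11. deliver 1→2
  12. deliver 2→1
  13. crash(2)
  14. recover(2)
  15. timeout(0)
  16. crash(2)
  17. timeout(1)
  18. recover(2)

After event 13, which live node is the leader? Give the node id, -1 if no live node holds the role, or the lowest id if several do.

[1] timeout(0) → N0(cand b4 [-])
[2] deliver 0→1 → N1(foll b4 [-])
[3] deliver 1→0 → ∅
[4] deliver 0→3 → N3(foll b4 [-])
[5] deliver 3→0 → N0(lead b4 [-])
[6] timeout(1) → N1(cand b9 [-])
[7] deliver 1→3 → N3(foll b9 [-])
[8] deliver 3→1 → ∅
[9] deliver 1→0 → N0(foll b9 [-])
[10] deliver 0→1 → N1(lead b9 [-])
[11] deliver 1→2 → N2(foll b9 [-])
[12] deliver 2→1 → ∅
[13] crash(2) → N2(✗foll b9 [-])

1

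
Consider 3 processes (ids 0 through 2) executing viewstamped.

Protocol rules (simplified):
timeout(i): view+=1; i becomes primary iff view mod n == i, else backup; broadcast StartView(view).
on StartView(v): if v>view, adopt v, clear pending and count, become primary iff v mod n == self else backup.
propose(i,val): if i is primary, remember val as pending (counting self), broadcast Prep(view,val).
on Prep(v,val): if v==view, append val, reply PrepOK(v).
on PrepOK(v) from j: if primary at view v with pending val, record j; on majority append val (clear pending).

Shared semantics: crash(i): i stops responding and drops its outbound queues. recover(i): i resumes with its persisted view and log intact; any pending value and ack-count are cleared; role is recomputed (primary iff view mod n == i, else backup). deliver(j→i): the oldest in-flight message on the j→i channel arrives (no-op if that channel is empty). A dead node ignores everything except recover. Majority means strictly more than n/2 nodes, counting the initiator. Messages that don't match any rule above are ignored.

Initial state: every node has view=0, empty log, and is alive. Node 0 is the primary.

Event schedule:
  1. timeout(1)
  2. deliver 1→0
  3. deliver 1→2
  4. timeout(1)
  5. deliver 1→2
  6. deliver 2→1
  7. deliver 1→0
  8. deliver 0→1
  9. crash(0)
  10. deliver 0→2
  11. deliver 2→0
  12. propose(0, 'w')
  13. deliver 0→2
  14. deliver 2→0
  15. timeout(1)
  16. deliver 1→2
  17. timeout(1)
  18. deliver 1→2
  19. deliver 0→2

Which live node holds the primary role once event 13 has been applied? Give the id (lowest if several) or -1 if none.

e1 timeout(1): 1[prim,v=1,-]
e2 deliver 1→0: 0[back,v=1,-]
e3 deliver 1→2: 2[back,v=1,-]
e4 timeout(1): 1[back,v=2,-]
e5 deliver 1→2: 2[prim,v=2,-]
e6 deliver 2→1: ·
e7 deliver 1→0: 0[back,v=2,-]
e8 deliver 0→1: ·
e9 crash(0): 0[✗back,v=2,-]
e10 deliver 0→2: ·
e11 deliver 2→0: ·
e12 propose(0,'w'): ·
e13 deliver 0→2: ·

2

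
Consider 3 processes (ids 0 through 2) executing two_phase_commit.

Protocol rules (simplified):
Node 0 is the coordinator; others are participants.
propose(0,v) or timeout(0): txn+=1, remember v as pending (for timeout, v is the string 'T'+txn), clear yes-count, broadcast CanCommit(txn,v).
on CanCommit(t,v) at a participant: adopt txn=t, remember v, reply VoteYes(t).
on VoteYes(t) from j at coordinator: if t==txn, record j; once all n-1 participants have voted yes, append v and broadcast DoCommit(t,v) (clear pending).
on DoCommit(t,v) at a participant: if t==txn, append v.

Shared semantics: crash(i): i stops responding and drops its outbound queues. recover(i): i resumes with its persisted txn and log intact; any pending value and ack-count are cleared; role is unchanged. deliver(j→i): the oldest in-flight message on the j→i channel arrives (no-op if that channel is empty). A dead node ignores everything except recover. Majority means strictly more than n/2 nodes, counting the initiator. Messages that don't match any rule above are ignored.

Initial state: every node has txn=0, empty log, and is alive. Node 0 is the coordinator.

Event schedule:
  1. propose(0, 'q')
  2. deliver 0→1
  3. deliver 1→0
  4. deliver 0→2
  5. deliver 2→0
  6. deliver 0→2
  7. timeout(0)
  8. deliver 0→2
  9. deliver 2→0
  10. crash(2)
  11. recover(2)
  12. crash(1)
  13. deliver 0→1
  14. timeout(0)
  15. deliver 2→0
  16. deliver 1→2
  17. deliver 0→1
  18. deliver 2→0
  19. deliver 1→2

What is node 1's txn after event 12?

e1 propose(0,'q'): 0[coor,t=1,-]
e2 deliver 0→1: 1[part,t=1,-]
e3 deliver 1→0: ·
e4 deliver 0→2: 2[part,t=1,-]
e5 deliver 2→0: 0[coor,t=1,q]
e6 deliver 0→2: 2[part,t=1,q]
e7 timeout(0): 0[coor,t=2,q]
e8 deliver 0→2: 2[part,t=2,q]
e9 deliver 2→0: ·
e10 crash(2): 2[✗part,t=2,q]
e11 recover(2): 2[part,t=2,q]
e12 crash(1): 1[✗part,t=1,-]

1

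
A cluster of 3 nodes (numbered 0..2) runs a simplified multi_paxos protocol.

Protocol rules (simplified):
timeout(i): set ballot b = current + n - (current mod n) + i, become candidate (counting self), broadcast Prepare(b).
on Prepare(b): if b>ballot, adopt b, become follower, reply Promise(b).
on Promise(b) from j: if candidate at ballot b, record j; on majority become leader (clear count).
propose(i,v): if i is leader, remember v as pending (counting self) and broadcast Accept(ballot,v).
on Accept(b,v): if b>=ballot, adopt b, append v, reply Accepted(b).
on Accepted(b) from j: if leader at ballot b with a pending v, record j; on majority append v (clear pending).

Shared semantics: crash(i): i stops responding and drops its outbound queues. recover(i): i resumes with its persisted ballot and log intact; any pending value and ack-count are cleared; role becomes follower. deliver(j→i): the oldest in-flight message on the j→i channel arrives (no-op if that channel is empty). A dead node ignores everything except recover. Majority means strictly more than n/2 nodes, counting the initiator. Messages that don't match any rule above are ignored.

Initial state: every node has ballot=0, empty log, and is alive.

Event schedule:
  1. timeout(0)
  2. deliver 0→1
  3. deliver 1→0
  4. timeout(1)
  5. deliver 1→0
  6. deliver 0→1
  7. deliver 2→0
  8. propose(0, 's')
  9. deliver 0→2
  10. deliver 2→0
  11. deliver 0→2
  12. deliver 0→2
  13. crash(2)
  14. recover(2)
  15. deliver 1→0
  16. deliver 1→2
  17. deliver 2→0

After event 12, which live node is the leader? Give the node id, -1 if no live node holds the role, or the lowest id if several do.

1

[1] timeout(0) → N0(cand b3 [-])
[2] deliver 0→1 → N1(foll b3 [-])
[3] deliver 1→0 → N0(lead b3 [-])
[4] timeout(1) → N1(cand b7 [-])
[5] deliver 1→0 → N0(foll b7 [-])
[6] deliver 0→1 → N1(lead b7 [-])
[7] deliver 2→0 → ∅
[8] propose(0,'s') → ∅
[9] deliver 0→2 → N2(foll b3 [-])
[10] deliver 2→0 → ∅
[11] deliver 0→2 → ∅
[12] deliver 0→2 → ∅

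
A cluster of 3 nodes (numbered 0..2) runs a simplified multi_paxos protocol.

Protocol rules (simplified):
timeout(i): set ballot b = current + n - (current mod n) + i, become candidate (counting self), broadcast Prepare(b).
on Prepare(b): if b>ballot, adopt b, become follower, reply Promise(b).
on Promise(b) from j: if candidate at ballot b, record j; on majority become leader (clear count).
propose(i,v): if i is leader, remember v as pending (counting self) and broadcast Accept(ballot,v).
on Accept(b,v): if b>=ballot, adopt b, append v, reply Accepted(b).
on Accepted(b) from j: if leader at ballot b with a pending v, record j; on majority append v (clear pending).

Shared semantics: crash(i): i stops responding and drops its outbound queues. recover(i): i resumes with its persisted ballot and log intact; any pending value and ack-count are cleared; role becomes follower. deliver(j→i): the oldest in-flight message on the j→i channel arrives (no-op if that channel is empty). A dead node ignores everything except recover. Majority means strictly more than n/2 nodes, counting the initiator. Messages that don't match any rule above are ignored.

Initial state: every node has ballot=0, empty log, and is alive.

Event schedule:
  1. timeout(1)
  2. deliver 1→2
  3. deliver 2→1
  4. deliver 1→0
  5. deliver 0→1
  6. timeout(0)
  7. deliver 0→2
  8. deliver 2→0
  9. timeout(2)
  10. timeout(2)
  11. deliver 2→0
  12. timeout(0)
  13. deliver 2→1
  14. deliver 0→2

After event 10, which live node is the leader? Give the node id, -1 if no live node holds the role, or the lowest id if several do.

0

step 1 timeout(1): 1={cand,b=4,log=-}
step 2 deliver 1→2: 2={foll,b=4,log=-}
step 3 deliver 2→1: 1={lead,b=4,log=-}
step 4 deliver 1→0: 0={foll,b=4,log=-}
step 5 deliver 0→1: —
step 6 timeout(0): 0={cand,b=6,log=-}
step 7 deliver 0→2: 2={foll,b=6,log=-}
step 8 deliver 2→0: 0={lead,b=6,log=-}
step 9 timeout(2): 2={cand,b=11,log=-}
step 10 timeout(2): 2={cand,b=14,log=-}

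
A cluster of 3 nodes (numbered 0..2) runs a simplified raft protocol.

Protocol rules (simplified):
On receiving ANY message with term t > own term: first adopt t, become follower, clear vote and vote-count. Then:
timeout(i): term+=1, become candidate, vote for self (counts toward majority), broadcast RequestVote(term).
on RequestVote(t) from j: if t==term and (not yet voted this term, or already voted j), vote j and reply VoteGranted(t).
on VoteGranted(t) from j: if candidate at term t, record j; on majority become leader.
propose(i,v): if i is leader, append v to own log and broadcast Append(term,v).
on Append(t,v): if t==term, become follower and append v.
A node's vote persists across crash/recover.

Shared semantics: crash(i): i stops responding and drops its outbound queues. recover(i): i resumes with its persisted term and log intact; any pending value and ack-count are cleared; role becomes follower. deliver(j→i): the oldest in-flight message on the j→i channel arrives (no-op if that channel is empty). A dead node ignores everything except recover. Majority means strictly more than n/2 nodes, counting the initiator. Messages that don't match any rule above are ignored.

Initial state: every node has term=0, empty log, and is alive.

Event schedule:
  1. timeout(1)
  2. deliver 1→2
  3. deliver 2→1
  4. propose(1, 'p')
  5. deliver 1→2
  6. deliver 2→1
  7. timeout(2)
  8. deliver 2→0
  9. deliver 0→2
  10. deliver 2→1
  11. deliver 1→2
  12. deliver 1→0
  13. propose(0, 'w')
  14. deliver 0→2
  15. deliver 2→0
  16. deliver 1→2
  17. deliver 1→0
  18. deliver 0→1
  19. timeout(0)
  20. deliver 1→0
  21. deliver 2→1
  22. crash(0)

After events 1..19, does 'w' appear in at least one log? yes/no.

after 1 — timeout(1): n1:cand/t1/[-]
after 2 — deliver 1→2: n2:foll/t1/[-]
after 3 — deliver 2→1: n1:lead/t1/[-]
after 4 — propose(1,'p'): n1:lead/t1/[p]
after 5 — deliver 1→2: n2:foll/t1/[p]
after 6 — deliver 2→1: ·
after 7 — timeout(2): n2:cand/t2/[p]
after 8 — deliver 2→0: n0:foll/t2/[-]
after 9 — deliver 0→2: n2:lead/t2/[p]
after 10 — deliver 2→1: n1:foll/t2/[p]
after 11 — deliver 1→2: ·
after 12 — deliver 1→0: ·
after 13 — propose(0,'w'): ·
after 14 — deliver 0→2: ·
after 15 — deliver 2→0: ·
after 16 — deliver 1→2: ·
after 17 — deliver 1→0: ·
after 18 — deliver 0→1: ·
after 19 — timeout(0): n0:cand/t3/[-]

no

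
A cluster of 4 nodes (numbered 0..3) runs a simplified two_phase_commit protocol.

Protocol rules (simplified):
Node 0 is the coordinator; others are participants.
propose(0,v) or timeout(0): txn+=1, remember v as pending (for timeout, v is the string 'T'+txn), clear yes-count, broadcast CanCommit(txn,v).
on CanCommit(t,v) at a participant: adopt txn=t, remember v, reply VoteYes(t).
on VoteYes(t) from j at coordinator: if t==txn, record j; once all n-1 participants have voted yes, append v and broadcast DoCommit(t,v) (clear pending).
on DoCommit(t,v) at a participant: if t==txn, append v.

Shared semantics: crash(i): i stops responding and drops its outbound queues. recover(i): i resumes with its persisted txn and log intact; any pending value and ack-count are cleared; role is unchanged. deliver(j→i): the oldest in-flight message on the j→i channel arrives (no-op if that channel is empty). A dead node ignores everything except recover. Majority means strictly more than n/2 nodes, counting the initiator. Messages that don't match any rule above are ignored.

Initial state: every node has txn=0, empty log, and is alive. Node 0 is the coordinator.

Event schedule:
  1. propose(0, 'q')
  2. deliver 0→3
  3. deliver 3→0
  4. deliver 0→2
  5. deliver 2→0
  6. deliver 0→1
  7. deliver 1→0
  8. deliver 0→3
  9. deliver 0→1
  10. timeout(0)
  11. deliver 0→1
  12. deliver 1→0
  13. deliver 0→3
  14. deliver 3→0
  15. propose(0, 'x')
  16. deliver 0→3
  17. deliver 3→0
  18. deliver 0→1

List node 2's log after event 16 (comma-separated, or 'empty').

empty

after 1 — propose(0,'q'): n0:coor/t1/[-]
after 2 — deliver 0→3: n3:part/t1/[-]
after 3 — deliver 3→0: ·
after 4 — deliver 0→2: n2:part/t1/[-]
after 5 — deliver 2→0: ·
after 6 — deliver 0→1: n1:part/t1/[-]
after 7 — deliver 1→0: n0:coor/t1/[q]
after 8 — deliver 0→3: n3:part/t1/[q]
after 9 — deliver 0→1: n1:part/t1/[q]
after 10 — timeout(0): n0:coor/t2/[q]
after 11 — deliver 0→1: n1:part/t2/[q]
after 12 — deliver 1→0: ·
after 13 — deliver 0→3: n3:part/t2/[q]
after 14 — deliver 3→0: ·
after 15 — propose(0,'x'): n0:coor/t3/[q]
after 16 — deliver 0→3: n3:part/t3/[q]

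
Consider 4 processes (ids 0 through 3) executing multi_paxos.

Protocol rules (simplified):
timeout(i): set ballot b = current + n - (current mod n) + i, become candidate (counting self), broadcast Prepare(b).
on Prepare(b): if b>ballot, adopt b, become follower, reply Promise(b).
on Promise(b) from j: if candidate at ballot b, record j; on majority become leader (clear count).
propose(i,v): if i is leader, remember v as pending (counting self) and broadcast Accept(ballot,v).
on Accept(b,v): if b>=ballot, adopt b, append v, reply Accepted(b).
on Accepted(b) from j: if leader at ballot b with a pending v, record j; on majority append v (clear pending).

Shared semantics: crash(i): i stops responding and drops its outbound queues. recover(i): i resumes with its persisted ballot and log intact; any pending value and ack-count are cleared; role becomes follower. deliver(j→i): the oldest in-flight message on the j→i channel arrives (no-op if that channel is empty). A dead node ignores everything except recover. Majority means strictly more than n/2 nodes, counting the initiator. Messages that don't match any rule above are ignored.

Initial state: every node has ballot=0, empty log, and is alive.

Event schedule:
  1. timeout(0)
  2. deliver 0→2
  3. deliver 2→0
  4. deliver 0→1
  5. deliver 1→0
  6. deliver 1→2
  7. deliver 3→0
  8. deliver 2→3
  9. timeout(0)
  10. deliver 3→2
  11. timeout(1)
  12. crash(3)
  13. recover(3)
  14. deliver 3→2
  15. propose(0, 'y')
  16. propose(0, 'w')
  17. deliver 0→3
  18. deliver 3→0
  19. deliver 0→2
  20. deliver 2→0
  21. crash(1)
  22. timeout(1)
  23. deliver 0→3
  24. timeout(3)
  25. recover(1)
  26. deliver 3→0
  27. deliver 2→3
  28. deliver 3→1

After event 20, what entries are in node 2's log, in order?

e1 timeout(0): 0[cand,b=4,-]
e2 deliver 0→2: 2[foll,b=4,-]
e3 deliver 2→0: ·
e4 deliver 0→1: 1[foll,b=4,-]
e5 deliver 1→0: 0[lead,b=4,-]
e6 deliver 1→2: ·
e7 deliver 3→0: ·
e8 deliver 2→3: ·
e9 timeout(0): 0[cand,b=8,-]
e10 deliver 3→2: ·
e11 timeout(1): 1[cand,b=9,-]
e12 crash(3): 3[✗foll,b=0,-]
e13 recover(3): 3[foll,b=0,-]
e14 deliver 3→2: ·
e15 propose(0,'y'): ·
e16 propose(0,'w'): ·
e17 deliver 0→3: 3[foll,b=4,-]
e18 deliver 3→0: ·
e19 deliver 0→2: 2[foll,b=8,-]
e20 deliver 2→0: ·

empty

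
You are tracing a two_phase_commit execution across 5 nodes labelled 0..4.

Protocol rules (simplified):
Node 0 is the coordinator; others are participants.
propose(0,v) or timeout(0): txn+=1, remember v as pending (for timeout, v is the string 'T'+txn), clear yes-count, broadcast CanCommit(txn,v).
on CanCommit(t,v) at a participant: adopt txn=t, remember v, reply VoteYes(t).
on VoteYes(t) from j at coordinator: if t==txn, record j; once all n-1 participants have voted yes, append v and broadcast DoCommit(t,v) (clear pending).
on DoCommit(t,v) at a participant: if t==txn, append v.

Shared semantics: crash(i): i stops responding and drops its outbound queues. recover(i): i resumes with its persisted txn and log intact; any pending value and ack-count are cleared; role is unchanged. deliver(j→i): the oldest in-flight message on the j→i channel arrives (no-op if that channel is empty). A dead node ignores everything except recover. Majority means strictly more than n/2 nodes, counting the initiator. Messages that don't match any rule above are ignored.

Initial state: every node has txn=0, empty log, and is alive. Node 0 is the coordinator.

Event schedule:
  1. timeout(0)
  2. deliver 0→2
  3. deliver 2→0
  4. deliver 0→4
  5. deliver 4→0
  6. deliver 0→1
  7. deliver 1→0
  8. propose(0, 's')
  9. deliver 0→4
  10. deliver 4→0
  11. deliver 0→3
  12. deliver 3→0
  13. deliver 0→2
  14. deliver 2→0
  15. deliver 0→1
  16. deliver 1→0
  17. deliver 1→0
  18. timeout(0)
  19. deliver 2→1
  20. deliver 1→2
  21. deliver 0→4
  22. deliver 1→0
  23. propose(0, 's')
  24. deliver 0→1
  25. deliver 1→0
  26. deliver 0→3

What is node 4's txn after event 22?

3

[1] timeout(0) → N0(coor t1 [-])
[2] deliver 0→2 → N2(part t1 [-])
[3] deliver 2→0 → ∅
[4] deliver 0→4 → N4(part t1 [-])
[5] deliver 4→0 → ∅
[6] deliver 0→1 → N1(part t1 [-])
[7] deliver 1→0 → ∅
[8] propose(0,'s') → N0(coor t2 [-])
[9] deliver 0→4 → N4(part t2 [-])
[10] deliver 4→0 → ∅
[11] deliver 0→3 → N3(part t1 [-])
[12] deliver 3→0 → ∅
[13] deliver 0→2 → N2(part t2 [-])
[14] deliver 2→0 → ∅
[15] deliver 0→1 → N1(part t2 [-])
[16] deliver 1→0 → ∅
[17] deliver 1→0 → ∅
[18] timeout(0) → N0(coor t3 [-])
[19] deliver 2→1 → ∅
[20] deliver 1→2 → ∅
[21] deliver 0→4 → N4(part t3 [-])
[22] deliver 1→0 → ∅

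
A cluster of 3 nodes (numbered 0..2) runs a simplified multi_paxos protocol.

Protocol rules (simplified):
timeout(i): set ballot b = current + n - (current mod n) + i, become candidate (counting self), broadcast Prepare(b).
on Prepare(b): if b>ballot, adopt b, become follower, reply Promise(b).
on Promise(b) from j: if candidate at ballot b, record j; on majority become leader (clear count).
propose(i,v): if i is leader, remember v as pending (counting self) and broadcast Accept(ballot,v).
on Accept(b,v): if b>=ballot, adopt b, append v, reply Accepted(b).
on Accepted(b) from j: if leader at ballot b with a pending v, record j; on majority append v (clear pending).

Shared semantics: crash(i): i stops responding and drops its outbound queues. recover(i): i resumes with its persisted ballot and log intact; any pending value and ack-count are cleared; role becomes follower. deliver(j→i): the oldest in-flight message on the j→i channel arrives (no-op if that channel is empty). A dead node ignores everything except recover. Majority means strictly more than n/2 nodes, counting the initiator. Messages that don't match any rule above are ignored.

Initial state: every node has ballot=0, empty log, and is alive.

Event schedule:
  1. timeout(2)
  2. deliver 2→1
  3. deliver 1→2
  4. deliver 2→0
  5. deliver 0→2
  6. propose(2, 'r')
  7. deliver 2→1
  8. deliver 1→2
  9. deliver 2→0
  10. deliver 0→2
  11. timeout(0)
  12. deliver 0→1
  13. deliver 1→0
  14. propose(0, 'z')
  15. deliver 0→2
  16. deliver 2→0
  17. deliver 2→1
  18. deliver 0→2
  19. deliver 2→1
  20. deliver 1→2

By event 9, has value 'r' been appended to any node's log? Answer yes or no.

yes

[1] timeout(2) → N2(cand b5 [-])
[2] deliver 2→1 → N1(foll b5 [-])
[3] deliver 1→2 → N2(lead b5 [-])
[4] deliver 2→0 → N0(foll b5 [-])
[5] deliver 0→2 → ∅
[6] propose(2,'r') → ∅
[7] deliver 2→1 → N1(foll b5 [r])
[8] deliver 1→2 → N2(lead b5 [r])
[9] deliver 2→0 → N0(foll b5 [r])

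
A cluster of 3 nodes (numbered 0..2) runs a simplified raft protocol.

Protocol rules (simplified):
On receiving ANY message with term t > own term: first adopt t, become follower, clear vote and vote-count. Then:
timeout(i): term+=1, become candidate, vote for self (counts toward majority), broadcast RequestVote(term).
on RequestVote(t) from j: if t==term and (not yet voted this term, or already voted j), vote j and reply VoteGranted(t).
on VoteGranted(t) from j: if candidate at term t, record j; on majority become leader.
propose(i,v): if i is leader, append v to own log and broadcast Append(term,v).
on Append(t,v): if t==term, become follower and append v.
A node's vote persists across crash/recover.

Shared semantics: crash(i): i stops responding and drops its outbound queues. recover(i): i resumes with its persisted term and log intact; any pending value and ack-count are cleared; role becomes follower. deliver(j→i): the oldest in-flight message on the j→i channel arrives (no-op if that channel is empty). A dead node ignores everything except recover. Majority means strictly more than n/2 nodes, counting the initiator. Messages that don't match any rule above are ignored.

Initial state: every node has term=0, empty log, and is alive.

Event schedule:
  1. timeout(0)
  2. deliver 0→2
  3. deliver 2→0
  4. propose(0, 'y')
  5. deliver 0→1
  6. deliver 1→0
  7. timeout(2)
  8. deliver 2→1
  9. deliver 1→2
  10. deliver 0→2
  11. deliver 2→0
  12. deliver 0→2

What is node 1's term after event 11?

2

[1] timeout(0) → N0(cand t1 [-])
[2] deliver 0→2 → N2(foll t1 [-])
[3] deliver 2→0 → N0(lead t1 [-])
[4] propose(0,'y') → N0(lead t1 [y])
[5] deliver 0→1 → N1(foll t1 [-])
[6] deliver 1→0 → ∅
[7] timeout(2) → N2(cand t2 [-])
[8] deliver 2→1 → N1(foll t2 [-])
[9] deliver 1→2 → N2(lead t2 [-])
[10] deliver 0→2 → ∅
[11] deliver 2→0 → N0(foll t2 [y])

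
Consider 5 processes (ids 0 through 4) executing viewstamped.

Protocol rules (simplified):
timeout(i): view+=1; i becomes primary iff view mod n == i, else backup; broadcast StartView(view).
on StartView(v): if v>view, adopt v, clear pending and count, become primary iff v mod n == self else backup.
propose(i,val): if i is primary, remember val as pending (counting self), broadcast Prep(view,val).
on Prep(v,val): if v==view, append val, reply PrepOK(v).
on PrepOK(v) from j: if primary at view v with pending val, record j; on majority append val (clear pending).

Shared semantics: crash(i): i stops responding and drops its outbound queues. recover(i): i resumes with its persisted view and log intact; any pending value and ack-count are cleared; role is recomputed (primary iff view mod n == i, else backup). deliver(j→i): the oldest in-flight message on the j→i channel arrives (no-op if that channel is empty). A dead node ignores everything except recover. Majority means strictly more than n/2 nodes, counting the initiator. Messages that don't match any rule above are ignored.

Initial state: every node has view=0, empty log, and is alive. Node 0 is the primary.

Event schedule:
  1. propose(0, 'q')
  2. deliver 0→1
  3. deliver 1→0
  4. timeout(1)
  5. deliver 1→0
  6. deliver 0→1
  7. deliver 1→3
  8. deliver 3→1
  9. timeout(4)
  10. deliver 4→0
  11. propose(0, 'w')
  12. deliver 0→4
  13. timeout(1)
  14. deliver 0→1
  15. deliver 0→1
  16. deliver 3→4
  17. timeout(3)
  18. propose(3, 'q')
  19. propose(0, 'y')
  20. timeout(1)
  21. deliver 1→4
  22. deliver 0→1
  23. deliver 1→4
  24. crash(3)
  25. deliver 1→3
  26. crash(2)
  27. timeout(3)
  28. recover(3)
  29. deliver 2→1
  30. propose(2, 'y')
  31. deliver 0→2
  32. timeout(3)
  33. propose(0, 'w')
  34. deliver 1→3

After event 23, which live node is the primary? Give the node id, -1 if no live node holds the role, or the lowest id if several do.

e1 propose(0,'q'): ·
e2 deliver 0→1: 1[back,v=0,q]
e3 deliver 1→0: ·
e4 timeout(1): 1[prim,v=1,q]
e5 deliver 1→0: 0[back,v=1,-]
e6 deliver 0→1: ·
e7 deliver 1→3: 3[back,v=1,-]
e8 deliver 3→1: ·
e9 timeout(4): 4[back,v=1,-]
e10 deliver 4→0: ·
e11 propose(0,'w'): ·
e12 deliver 0→4: ·
e13 timeout(1): 1[back,v=2,q]
e14 deliver 0→1: ·
e15 deliver 0→1: ·
e16 deliver 3→4: ·
e17 timeout(3): 3[back,v=2,-]
e18 propose(3,'q'): ·
e19 propose(0,'y'): ·
e20 timeout(1): 1[back,v=3,q]
e21 deliver 1→4: ·
e22 deliver 0→1: ·
e23 deliver 1→4: 4[back,v=2,-]

-1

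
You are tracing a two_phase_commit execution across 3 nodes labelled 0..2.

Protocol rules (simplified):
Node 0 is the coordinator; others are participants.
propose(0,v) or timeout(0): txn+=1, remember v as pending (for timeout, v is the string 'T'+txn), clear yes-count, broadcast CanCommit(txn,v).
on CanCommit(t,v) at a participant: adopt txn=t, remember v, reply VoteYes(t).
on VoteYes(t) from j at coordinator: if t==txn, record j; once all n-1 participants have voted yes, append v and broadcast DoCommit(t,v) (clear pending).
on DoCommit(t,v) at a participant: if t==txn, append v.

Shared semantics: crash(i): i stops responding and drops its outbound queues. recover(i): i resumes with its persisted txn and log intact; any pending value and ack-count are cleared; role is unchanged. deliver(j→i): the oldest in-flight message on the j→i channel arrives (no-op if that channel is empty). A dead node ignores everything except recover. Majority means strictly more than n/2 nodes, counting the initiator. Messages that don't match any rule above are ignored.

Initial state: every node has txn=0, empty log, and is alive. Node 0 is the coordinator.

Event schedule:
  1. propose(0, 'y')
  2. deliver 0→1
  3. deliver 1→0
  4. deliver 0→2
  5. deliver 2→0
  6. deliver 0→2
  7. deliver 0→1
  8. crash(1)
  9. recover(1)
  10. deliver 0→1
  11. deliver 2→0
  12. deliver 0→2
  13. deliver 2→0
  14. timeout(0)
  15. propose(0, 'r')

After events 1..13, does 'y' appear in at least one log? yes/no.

step 1 propose(0,'y'): 0={coor,t=1,log=-}
step 2 deliver 0→1: 1={part,t=1,log=-}
step 3 deliver 1→0: —
step 4 deliver 0→2: 2={part,t=1,log=-}
step 5 deliver 2→0: 0={coor,t=1,log=y}
step 6 deliver 0→2: 2={part,t=1,log=y}
step 7 deliver 0→1: 1={part,t=1,log=y}
step 8 crash(1): 1={✗part,t=1,log=y}
step 9 recover(1): 1={part,t=1,log=y}
step 10 deliver 0→1: —
step 11 deliver 2→0: —
step 12 deliver 0→2: —
step 13 deliver 2→0: —

yes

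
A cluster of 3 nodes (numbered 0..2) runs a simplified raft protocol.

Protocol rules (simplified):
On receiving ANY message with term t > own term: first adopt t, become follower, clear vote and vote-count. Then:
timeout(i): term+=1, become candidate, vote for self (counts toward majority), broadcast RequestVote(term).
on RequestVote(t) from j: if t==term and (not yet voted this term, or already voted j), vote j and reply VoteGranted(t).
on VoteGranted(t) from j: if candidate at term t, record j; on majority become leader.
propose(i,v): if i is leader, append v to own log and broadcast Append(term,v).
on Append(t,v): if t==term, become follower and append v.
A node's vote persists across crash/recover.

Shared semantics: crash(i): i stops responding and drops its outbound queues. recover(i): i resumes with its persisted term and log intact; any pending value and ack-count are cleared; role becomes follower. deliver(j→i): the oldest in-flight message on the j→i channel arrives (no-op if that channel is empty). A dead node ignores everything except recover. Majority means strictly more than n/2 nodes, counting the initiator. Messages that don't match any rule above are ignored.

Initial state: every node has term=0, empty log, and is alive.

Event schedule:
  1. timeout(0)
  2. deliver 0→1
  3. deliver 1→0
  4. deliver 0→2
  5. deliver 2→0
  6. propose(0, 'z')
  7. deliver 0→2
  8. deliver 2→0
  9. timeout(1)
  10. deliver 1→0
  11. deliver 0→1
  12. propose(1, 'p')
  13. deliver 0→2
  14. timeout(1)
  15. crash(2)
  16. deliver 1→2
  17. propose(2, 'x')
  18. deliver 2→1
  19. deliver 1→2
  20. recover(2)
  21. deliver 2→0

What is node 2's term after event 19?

1

e1 timeout(0): 0[cand,t=1,-]
e2 deliver 0→1: 1[foll,t=1,-]
e3 deliver 1→0: 0[lead,t=1,-]
e4 deliver 0→2: 2[foll,t=1,-]
e5 deliver 2→0: ·
e6 propose(0,'z'): 0[lead,t=1,z]
e7 deliver 0→2: 2[foll,t=1,z]
e8 deliver 2→0: ·
e9 timeout(1): 1[cand,t=2,-]
e10 deliver 1→0: 0[foll,t=2,z]
e11 deliver 0→1: ·
e12 propose(1,'p'): ·
e13 deliver 0→2: ·
e14 timeout(1): 1[cand,t=3,-]
e15 crash(2): 2[✗foll,t=1,z]
e16 deliver 1→2: ·
e17 propose(2,'x'): ·
e18 deliver 2→1: ·
e19 deliver 1→2: ·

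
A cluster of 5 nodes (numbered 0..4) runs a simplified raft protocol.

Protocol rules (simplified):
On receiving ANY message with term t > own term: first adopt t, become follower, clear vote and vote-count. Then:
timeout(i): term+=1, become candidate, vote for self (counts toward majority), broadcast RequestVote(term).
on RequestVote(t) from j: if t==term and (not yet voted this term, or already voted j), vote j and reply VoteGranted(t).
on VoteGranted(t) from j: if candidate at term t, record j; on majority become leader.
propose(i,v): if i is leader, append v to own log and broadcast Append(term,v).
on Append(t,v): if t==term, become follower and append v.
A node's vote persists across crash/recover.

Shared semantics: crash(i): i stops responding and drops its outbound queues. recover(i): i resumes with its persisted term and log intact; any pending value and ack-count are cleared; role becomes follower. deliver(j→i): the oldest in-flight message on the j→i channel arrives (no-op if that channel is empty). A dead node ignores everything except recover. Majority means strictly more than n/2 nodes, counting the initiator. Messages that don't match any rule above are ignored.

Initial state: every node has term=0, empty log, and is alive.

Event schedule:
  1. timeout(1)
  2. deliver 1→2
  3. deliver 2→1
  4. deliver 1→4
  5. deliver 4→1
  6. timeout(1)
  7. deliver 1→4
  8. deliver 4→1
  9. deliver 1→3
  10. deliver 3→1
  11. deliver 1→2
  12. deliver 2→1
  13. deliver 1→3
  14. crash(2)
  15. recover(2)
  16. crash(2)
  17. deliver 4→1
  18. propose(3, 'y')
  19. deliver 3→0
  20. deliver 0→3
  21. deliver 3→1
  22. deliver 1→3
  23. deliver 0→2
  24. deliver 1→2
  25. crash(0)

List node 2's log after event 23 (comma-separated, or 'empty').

empty

step 1 timeout(1): 1={cand,t=1,log=-}
step 2 deliver 1→2: 2={foll,t=1,log=-}
step 3 deliver 2→1: —
step 4 deliver 1→4: 4={foll,t=1,log=-}
step 5 deliver 4→1: 1={lead,t=1,log=-}
step 6 timeout(1): 1={cand,t=2,log=-}
step 7 deliver 1→4: 4={foll,t=2,log=-}
step 8 deliver 4→1: —
step 9 deliver 1→3: 3={foll,t=1,log=-}
step 10 deliver 3→1: —
step 11 deliver 1→2: 2={foll,t=2,log=-}
step 12 deliver 2→1: 1={lead,t=2,log=-}
step 13 deliver 1→3: 3={foll,t=2,log=-}
step 14 crash(2): 2={✗foll,t=2,log=-}
step 15 recover(2): 2={foll,t=2,log=-}
step 16 crash(2): 2={✗foll,t=2,log=-}
step 17 deliver 4→1: —
step 18 propose(3,'y'): —
step 19 deliver 3→0: —
step 20 deliver 0→3: —
step 21 deliver 3→1: —
step 22 deliver 1→3: —
step 23 deliver 0→2: —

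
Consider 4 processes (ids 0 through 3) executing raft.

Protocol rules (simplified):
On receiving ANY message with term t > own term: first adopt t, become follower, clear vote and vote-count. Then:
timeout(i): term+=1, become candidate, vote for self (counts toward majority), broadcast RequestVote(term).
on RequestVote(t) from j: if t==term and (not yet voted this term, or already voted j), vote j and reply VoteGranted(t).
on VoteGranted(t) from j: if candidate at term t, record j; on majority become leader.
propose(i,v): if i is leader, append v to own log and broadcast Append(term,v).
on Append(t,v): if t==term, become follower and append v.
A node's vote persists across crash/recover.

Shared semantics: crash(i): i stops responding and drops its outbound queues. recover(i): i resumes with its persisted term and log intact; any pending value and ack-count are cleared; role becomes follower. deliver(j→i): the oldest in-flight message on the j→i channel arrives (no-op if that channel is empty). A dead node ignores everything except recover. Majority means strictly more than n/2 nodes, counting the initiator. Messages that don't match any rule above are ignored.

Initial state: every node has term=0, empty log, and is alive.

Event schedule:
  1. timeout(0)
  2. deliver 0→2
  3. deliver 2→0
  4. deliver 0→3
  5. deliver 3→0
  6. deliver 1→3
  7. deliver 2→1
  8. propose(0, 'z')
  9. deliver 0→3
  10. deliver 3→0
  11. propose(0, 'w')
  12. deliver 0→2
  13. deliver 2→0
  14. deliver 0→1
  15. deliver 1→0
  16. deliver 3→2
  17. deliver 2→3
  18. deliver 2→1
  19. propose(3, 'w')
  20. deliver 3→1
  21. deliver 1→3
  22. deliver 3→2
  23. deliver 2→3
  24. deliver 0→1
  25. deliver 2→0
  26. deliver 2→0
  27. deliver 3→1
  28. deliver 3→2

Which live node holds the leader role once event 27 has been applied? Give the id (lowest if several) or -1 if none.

e1 timeout(0): 0[cand,t=1,-]
e2 deliver 0→2: 2[foll,t=1,-]
e3 deliver 2→0: ·
e4 deliver 0→3: 3[foll,t=1,-]
e5 deliver 3→0: 0[lead,t=1,-]
e6 deliver 1→3: ·
e7 deliver 2→1: ·
e8 propose(0,'z'): 0[lead,t=1,z]
e9 deliver 0→3: 3[foll,t=1,z]
e10 deliver 3→0: ·
e11 propose(0,'w'): 0[lead,t=1,z,w]
e12 deliver 0→2: 2[foll,t=1,z]
e13 deliver 2→0: ·
e14 deliver 0→1: 1[foll,t=1,-]
e15 deliver 1→0: ·
e16 deliver 3→2: ·
e17 deliver 2→3: ·
e18 deliver 2→1: ·
e19 propose(3,'w'): ·
e20 deliver 3→1: ·
e21 deliver 1→3: ·
e22 deliver 3→2: ·
e23 deliver 2→3: ·
e24 deliver 0→1: 1[foll,t=1,z]
e25 deliver 2→0: ·
e26 deliver 2→0: ·
e27 deliver 3→1: ·

0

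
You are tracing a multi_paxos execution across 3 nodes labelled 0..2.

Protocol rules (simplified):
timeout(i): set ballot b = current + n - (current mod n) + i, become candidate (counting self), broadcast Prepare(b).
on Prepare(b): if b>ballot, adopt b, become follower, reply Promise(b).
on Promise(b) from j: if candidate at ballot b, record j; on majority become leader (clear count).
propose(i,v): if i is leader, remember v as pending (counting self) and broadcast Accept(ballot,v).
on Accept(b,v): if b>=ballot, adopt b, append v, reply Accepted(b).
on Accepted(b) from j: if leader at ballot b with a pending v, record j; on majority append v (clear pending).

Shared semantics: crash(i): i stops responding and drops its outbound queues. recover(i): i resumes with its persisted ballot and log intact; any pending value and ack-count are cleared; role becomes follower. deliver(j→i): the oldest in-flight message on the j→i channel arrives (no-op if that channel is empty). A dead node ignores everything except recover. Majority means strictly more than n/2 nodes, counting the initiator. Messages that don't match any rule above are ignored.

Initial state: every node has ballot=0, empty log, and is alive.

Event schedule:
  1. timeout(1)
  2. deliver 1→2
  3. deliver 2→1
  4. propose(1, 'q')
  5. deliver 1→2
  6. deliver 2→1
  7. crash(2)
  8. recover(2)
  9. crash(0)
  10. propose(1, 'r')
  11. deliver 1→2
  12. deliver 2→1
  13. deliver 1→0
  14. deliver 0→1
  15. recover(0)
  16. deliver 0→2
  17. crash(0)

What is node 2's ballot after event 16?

after 1 — timeout(1): n1:cand/b4/[-]
after 2 — deliver 1→2: n2:foll/b4/[-]
after 3 — deliver 2→1: n1:lead/b4/[-]
after 4 — propose(1,'q'): ·
after 5 — deliver 1→2: n2:foll/b4/[q]
after 6 — deliver 2→1: n1:lead/b4/[q]
after 7 — crash(2): n2:✗foll/b4/[q]
after 8 — recover(2): n2:foll/b4/[q]
after 9 — crash(0): n0:✗foll/b0/[-]
after 10 — propose(1,'r'): ·
after 11 — deliver 1→2: n2:foll/b4/[q,r]
after 12 — deliver 2→1: n1:lead/b4/[q,r]
after 13 — deliver 1→0: ·
after 14 — deliver 0→1: ·
after 15 — recover(0): n0:foll/b0/[-]
after 16 — deliver 0→2: ·

4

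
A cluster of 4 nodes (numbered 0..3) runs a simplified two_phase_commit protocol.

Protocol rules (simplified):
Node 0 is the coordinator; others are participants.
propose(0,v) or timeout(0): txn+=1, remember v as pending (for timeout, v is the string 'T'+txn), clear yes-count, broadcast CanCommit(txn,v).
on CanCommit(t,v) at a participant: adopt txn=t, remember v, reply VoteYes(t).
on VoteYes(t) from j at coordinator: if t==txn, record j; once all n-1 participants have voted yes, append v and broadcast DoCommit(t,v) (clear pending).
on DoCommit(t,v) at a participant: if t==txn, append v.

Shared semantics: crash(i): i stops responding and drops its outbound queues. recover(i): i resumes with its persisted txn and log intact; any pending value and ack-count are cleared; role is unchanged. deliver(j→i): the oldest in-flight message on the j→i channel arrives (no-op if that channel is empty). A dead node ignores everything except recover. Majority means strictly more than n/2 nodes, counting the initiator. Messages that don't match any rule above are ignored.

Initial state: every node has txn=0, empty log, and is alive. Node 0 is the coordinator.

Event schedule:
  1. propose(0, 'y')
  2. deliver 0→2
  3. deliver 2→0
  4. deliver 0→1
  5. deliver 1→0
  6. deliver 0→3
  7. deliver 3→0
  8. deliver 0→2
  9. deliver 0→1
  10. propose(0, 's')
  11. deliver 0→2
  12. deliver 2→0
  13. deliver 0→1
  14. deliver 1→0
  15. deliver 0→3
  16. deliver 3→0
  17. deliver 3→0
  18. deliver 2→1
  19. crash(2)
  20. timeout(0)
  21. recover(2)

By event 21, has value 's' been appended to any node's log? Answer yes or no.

after 1 — propose(0,'y'): n0:coor/t1/[-]
after 2 — deliver 0→2: n2:part/t1/[-]
after 3 — deliver 2→0: ·
after 4 — deliver 0→1: n1:part/t1/[-]
after 5 — deliver 1→0: ·
after 6 — deliver 0→3: n3:part/t1/[-]
after 7 — deliver 3→0: n0:coor/t1/[y]
after 8 — deliver 0→2: n2:part/t1/[y]
after 9 — deliver 0→1: n1:part/t1/[y]
after 10 — propose(0,'s'): n0:coor/t2/[y]
after 11 — deliver 0→2: n2:part/t2/[y]
after 12 — deliver 2→0: ·
after 13 — deliver 0→1: n1:part/t2/[y]
after 14 — deliver 1→0: ·
after 15 — deliver 0→3: n3:part/t1/[y]
after 16 — deliver 3→0: ·
after 17 — deliver 3→0: ·
after 18 — deliver 2→1: ·
after 19 — crash(2): n2:✗part/t2/[y]
after 20 — timeout(0): n0:coor/t3/[y]
after 21 — recover(2): n2:part/t2/[y]

no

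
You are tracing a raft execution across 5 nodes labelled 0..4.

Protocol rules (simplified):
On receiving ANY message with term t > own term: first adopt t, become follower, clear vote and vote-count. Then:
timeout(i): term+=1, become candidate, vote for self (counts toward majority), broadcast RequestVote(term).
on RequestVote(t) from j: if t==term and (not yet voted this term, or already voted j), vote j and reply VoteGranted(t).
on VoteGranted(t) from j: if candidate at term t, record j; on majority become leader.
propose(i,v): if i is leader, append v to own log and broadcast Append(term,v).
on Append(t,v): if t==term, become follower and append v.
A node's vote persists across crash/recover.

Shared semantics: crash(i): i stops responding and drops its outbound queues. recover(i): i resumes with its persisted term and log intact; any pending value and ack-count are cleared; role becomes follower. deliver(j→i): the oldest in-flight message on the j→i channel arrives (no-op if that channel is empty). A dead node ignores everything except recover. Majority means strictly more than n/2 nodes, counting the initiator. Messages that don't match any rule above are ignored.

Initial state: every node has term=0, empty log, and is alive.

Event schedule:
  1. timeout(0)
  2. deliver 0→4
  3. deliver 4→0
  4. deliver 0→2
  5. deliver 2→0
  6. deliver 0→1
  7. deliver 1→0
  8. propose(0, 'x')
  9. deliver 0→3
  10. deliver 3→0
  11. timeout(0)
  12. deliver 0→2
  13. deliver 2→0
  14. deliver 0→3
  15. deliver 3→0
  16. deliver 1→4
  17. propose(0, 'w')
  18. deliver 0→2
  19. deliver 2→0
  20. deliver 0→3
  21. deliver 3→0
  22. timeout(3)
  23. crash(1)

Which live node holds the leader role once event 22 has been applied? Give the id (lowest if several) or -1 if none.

0

after 1 — timeout(0): n0:cand/t1/[-]
after 2 — deliver 0→4: n4:foll/t1/[-]
after 3 — deliver 4→0: ·
after 4 — deliver 0→2: n2:foll/t1/[-]
after 5 — deliver 2→0: n0:lead/t1/[-]
after 6 — deliver 0→1: n1:foll/t1/[-]
after 7 — deliver 1→0: ·
after 8 — propose(0,'x'): n0:lead/t1/[x]
after 9 — deliver 0→3: n3:foll/t1/[-]
after 10 — deliver 3→0: ·
after 11 — timeout(0): n0:cand/t2/[x]
after 12 — deliver 0→2: n2:foll/t1/[x]
after 13 — deliver 2→0: ·
after 14 — deliver 0→3: n3:foll/t1/[x]
after 15 — deliver 3→0: ·
after 16 — deliver 1→4: ·
after 17 — propose(0,'w'): ·
after 18 — deliver 0→2: n2:foll/t2/[x]
after 19 — deliver 2→0: ·
after 20 — deliver 0→3: n3:foll/t2/[x]
after 21 — deliver 3→0: n0:lead/t2/[x]
after 22 — timeout(3): n3:cand/t3/[x]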